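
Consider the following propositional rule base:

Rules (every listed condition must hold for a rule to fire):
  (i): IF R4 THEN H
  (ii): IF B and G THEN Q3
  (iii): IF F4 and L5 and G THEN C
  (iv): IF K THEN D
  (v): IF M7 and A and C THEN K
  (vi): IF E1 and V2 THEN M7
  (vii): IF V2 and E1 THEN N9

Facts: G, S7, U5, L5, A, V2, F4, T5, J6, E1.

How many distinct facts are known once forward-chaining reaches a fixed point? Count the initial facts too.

15

[1] (iii) [IF F4 and L5 and G THEN C]; (vi) [IF E1 and V2 THEN M7]; (vii) [IF V2 and E1 THEN N9]. ⇒ new: C, M7, N9.
[2] (v) [IF M7 and A and C THEN K]. ⇒ new: K.
[3] (iv) [IF K THEN D]. ⇒ new: D.
Closure: {A, C, D, E1, F4, G, J6, K, L5, M7, N9, S7, T5, U5, V2} — 15 facts.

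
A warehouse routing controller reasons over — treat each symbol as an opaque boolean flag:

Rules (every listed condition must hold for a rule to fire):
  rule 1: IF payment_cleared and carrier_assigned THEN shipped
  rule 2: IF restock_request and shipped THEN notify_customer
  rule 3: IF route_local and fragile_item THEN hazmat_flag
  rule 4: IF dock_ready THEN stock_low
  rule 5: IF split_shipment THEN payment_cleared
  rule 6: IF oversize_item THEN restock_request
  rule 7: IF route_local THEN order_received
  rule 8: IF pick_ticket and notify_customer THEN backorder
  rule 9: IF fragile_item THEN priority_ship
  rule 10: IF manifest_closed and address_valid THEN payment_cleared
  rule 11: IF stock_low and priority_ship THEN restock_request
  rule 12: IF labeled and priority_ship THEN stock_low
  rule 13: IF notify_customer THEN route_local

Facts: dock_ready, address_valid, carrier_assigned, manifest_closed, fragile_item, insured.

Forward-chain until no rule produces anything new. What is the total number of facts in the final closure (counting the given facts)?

Round 1: rule 4 [IF dock_ready THEN stock_low]; rule 9 [IF fragile_item THEN priority_ship]; rule 10 [IF manifest_closed and address_valid THEN payment_cleared]. New: stock_low, priority_ship, payment_cleared.
Round 2: rule 1 [IF payment_cleared and carrier_assigned THEN shipped]; rule 11 [IF stock_low and priority_ship THEN restock_request]. New: shipped, restock_request.
Round 3: rule 2 [IF restock_request and shipped THEN notify_customer]. New: notify_customer.
Round 4: rule 13 [IF notify_customer THEN route_local]. New: route_local.
Round 5: rule 3 [IF route_local and fragile_item THEN hazmat_flag]; rule 7 [IF route_local THEN order_received]. New: hazmat_flag, order_received.
Closure: {address_valid, carrier_assigned, dock_ready, fragile_item, hazmat_flag, insured, manifest_closed, notify_customer, order_received, payment_cleared, priority_ship, restock_request, route_local, shipped, stock_low} — 15 facts.

15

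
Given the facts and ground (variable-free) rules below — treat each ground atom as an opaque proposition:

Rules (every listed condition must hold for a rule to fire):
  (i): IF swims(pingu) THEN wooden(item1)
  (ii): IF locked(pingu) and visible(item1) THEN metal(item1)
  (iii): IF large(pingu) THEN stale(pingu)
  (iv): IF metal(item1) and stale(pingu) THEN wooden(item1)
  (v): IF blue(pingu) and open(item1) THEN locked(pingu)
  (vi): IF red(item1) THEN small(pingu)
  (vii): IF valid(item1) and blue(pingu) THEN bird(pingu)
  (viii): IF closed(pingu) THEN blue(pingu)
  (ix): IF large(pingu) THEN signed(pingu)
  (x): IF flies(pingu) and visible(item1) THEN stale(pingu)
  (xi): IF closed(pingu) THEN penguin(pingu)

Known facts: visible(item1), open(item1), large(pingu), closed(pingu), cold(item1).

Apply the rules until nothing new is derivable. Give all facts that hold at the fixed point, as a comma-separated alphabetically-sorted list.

blue(pingu), closed(pingu), cold(item1), large(pingu), locked(pingu), metal(item1), open(item1), penguin(pingu), signed(pingu), stale(pingu), visible(item1), wooden(item1)

Round 1: (iii) [IF large(pingu) THEN stale(pingu)]; (viii) [IF closed(pingu) THEN blue(pingu)]; (ix) [IF large(pingu) THEN signed(pingu)]; (xi) [IF closed(pingu) THEN penguin(pingu)]. Adds stale(pingu), blue(pingu), signed(pingu), penguin(pingu).
Round 2: (v) [IF blue(pingu) and open(item1) THEN locked(pingu)]. Adds locked(pingu).
Round 3: (ii) [IF locked(pingu) and visible(item1) THEN metal(item1)]. Adds metal(item1).
Round 4: (iv) [IF metal(item1) and stale(pingu) THEN wooden(item1)]. Adds wooden(item1).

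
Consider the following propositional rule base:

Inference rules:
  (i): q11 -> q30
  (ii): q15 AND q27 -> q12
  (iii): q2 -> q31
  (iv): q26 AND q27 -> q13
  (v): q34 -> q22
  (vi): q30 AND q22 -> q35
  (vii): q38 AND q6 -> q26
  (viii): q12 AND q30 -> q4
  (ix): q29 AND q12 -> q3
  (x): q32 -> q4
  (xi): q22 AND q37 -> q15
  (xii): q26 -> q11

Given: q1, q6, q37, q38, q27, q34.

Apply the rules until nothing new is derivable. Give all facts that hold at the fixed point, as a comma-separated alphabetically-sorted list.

Round 1: (v) [q34 -> q22]; (vii) [q38 AND q6 -> q26]. Adds q22, q26.
Round 2: (iv) [q26 AND q27 -> q13]; (xi) [q22 AND q37 -> q15]; (xii) [q26 -> q11]. Adds q13, q15, q11.
Round 3: (i) [q11 -> q30]; (ii) [q15 AND q27 -> q12]. Adds q30, q12.
Round 4: (vi) [q30 AND q22 -> q35]; (viii) [q12 AND q30 -> q4]. Adds q35, q4.

q1, q11, q12, q13, q15, q22, q26, q27, q30, q34, q35, q37, q38, q4, q6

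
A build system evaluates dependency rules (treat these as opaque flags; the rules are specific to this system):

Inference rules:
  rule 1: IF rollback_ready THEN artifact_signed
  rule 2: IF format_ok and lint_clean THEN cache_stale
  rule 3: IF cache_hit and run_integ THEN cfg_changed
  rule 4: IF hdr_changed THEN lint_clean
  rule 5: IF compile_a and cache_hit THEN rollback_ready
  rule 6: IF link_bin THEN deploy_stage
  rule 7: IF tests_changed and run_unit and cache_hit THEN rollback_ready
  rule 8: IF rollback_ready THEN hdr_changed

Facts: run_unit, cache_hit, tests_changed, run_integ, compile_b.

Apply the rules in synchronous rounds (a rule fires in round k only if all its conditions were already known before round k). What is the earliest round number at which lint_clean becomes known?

Round 1 fires rule 3, rule 7, giving cfg_changed, rollback_ready.
Round 2 fires rule 1, rule 8, giving artifact_signed, hdr_changed.
Round 3 fires rule 4, giving lint_clean.
lint_clean first appears in round 3.

3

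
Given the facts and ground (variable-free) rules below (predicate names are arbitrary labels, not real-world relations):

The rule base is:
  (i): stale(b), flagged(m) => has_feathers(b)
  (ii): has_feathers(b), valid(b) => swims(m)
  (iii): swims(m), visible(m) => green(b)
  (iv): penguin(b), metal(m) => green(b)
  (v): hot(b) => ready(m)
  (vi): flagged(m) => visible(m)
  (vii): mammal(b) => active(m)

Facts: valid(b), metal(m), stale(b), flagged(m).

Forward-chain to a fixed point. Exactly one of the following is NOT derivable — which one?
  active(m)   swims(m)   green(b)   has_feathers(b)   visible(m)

Round 1: (i) [stale(b), flagged(m) => has_feathers(b)]; (vi) [flagged(m) => visible(m)]. New: has_feathers(b), visible(m).
Round 2: (ii) [has_feathers(b), valid(b) => swims(m)]. New: swims(m).
Round 3: (iii) [swims(m), visible(m) => green(b)]. New: green(b).
Derived: green(b) (round 3), swims(m) (round 2), visible(m) (round 1), has_feathers(b) (round 1). active(m) never appears in any round.

active(m)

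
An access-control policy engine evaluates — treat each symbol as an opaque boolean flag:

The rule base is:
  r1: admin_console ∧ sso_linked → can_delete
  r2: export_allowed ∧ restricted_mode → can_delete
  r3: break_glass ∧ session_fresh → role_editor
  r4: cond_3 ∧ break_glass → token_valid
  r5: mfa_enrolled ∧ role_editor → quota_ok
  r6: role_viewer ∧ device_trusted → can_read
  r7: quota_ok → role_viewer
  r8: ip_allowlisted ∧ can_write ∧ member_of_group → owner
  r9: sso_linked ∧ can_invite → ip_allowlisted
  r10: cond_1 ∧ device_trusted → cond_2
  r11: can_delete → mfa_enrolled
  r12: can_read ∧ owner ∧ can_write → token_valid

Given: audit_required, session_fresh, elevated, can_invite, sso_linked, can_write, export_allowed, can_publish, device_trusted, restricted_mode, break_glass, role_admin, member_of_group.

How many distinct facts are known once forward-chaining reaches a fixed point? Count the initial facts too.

[1] r2 [export_allowed ∧ restricted_mode → can_delete]; r3 [break_glass ∧ session_fresh → role_editor]; r9 [sso_linked ∧ can_invite → ip_allowlisted]. ⇒ new: can_delete, role_editor, ip_allowlisted.
[2] r8 [ip_allowlisted ∧ can_write ∧ member_of_group → owner]; r11 [can_delete → mfa_enrolled]. ⇒ new: owner, mfa_enrolled.
[3] r5 [mfa_enrolled ∧ role_editor → quota_ok]. ⇒ new: quota_ok.
[4] r7 [quota_ok → role_viewer]. ⇒ new: role_viewer.
[5] r6 [role_viewer ∧ device_trusted → can_read]. ⇒ new: can_read.
[6] r12 [can_read ∧ owner ∧ can_write → token_valid]. ⇒ new: token_valid.
Closure: {audit_required, break_glass, can_delete, can_invite, can_publish, can_read, can_write, device_trusted, elevated, export_allowed, ip_allowlisted, member_of_group, mfa_enrolled, owner, quota_ok, restricted_mode, role_admin, role_editor, role_viewer, session_fresh, sso_linked, token_valid} — 22 facts.

22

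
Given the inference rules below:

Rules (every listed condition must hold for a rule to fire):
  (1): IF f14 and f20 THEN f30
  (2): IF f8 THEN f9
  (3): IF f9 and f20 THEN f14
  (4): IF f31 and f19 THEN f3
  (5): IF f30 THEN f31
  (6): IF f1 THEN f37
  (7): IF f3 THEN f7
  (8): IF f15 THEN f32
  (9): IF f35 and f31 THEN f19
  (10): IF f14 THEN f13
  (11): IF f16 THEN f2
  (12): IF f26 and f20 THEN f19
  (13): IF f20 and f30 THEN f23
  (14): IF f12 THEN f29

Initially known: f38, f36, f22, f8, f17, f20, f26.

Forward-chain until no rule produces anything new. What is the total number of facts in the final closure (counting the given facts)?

16

Round 1 — (2), (12), derive f9, f19.
Round 2 — (3), derive f14.
Round 3 — (1), (10), derive f30, f13.
Round 4 — (5), (13), derive f31, f23.
Round 5 — (4), derive f3.
Round 6 — (7), derive f7.
Closure: {f13, f14, f17, f19, f20, f22, f23, f26, f3, f30, f31, f36, f38, f7, f8, f9} — 16 facts.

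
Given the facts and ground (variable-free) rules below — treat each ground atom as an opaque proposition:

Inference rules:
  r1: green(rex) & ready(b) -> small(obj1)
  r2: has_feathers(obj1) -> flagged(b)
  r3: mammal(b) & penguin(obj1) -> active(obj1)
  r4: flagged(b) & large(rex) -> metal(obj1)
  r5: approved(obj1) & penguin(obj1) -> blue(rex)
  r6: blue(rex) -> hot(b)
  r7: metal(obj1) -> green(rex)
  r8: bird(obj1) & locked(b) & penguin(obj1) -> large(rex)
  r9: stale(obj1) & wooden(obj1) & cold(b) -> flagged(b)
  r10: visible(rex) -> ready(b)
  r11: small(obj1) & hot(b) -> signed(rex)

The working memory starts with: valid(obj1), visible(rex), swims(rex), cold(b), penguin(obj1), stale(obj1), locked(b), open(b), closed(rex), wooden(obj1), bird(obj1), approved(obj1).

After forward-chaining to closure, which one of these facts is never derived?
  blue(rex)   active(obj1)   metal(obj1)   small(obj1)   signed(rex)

active(obj1)

Round 1 fires r5, r8, r9, r10, giving blue(rex), large(rex), flagged(b), ready(b).
Round 2 fires r4, r6, giving metal(obj1), hot(b).
Round 3 fires r7, giving green(rex).
Round 4 fires r1, giving small(obj1).
Round 5 fires r11, giving signed(rex).
Derived: blue(rex) (round 1), small(obj1) (round 4), metal(obj1) (round 2), signed(rex) (round 5). active(obj1) never appears in any round.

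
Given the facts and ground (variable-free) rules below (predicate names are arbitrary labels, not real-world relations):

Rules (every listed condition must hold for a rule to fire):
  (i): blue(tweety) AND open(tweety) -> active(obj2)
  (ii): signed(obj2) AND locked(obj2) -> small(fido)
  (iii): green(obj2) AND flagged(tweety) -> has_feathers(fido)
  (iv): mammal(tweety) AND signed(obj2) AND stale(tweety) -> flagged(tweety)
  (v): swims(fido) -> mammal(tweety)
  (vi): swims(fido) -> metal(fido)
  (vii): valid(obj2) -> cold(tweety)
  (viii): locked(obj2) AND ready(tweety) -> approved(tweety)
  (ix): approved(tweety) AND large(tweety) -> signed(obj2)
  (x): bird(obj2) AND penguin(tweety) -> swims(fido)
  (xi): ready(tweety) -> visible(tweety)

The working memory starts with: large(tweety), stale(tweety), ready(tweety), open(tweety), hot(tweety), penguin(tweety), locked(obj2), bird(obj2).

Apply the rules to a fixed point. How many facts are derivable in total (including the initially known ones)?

Round 1: (viii) [locked(obj2) AND ready(tweety) -> approved(tweety)]; (x) [bird(obj2) AND penguin(tweety) -> swims(fido)]; (xi) [ready(tweety) -> visible(tweety)]. Adds approved(tweety), swims(fido), visible(tweety).
Round 2: (v) [swims(fido) -> mammal(tweety)]; (vi) [swims(fido) -> metal(fido)]; (ix) [approved(tweety) AND large(tweety) -> signed(obj2)]. Adds mammal(tweety), metal(fido), signed(obj2).
Round 3: (ii) [signed(obj2) AND locked(obj2) -> small(fido)]; (iv) [mammal(tweety) AND signed(obj2) AND stale(tweety) -> flagged(tweety)]. Adds small(fido), flagged(tweety).
Closure: {approved(tweety), bird(obj2), flagged(tweety), hot(tweety), large(tweety), locked(obj2), mammal(tweety), metal(fido), open(tweety), penguin(tweety), ready(tweety), signed(obj2), small(fido), stale(tweety), swims(fido), visible(tweety)} — 16 facts.

16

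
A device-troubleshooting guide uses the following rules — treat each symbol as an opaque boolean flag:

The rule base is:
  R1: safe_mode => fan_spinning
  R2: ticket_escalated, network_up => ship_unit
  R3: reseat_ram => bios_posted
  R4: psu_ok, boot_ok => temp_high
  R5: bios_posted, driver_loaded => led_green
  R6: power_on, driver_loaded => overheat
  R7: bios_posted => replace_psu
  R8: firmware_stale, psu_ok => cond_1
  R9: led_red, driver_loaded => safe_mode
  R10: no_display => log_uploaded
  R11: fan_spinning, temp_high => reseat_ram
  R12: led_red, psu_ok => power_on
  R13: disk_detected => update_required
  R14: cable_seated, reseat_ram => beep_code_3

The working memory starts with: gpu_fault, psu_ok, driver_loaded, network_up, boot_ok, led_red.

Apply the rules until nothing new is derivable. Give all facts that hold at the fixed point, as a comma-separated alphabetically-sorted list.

Round 1: R4 [psu_ok, boot_ok => temp_high]; R9 [led_red, driver_loaded => safe_mode]; R12 [led_red, psu_ok => power_on]. Adds temp_high, safe_mode, power_on.
Round 2: R1 [safe_mode => fan_spinning]; R6 [power_on, driver_loaded => overheat]. Adds fan_spinning, overheat.
Round 3: R11 [fan_spinning, temp_high => reseat_ram]. Adds reseat_ram.
Round 4: R3 [reseat_ram => bios_posted]. Adds bios_posted.
Round 5: R5 [bios_posted, driver_loaded => led_green]; R7 [bios_posted => replace_psu]. Adds led_green, replace_psu.

bios_posted, boot_ok, driver_loaded, fan_spinning, gpu_fault, led_green, led_red, network_up, overheat, power_on, psu_ok, replace_psu, reseat_ram, safe_mode, temp_high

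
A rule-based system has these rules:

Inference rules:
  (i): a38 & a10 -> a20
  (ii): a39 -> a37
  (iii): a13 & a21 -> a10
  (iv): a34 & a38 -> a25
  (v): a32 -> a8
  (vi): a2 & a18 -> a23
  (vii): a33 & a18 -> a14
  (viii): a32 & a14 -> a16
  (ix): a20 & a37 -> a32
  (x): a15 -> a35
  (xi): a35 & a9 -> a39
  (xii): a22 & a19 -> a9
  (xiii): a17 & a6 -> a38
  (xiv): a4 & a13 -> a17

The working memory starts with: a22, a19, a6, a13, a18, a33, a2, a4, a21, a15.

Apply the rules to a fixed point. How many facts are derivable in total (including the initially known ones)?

Round 1 fires (iii), (vi), (vii), (x), (xii), (xiv), giving a10, a23, a14, a35, a9, a17.
Round 2 fires (xi), (xiii), giving a39, a38.
Round 3 fires (i), (ii), giving a20, a37.
Round 4 fires (ix), giving a32.
Round 5 fires (v), (viii), giving a8, a16.
Closure: {a10, a13, a14, a15, a16, a17, a18, a19, a2, a20, a21, a22, a23, a32, a33, a35, a37, a38, a39, a4, a6, a8, a9} — 23 facts.

23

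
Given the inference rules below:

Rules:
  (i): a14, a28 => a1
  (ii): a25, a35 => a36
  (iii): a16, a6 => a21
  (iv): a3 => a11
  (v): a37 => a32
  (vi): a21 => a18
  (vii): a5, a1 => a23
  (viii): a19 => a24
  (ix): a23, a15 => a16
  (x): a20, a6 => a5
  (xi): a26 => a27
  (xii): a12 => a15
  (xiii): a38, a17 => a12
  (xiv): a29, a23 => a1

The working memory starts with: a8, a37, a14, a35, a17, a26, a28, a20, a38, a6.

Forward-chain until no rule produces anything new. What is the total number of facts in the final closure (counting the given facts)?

Round 1 — (i), (v), (x), (xi), (xiii), derive a1, a32, a5, a27, a12.
Round 2 — (vii), (xii), derive a23, a15.
Round 3 — (ix), derive a16.
Round 4 — (iii), derive a21.
Round 5 — (vi), derive a18.
Closure: {a1, a12, a14, a15, a16, a17, a18, a20, a21, a23, a26, a27, a28, a32, a35, a37, a38, a5, a6, a8} — 20 facts.

20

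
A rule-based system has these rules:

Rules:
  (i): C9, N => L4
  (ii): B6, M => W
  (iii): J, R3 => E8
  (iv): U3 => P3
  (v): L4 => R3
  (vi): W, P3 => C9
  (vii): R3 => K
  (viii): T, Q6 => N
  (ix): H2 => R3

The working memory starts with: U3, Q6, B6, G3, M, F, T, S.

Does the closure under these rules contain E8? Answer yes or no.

no

[1] (ii) [B6, M => W]; (iv) [U3 => P3]; (viii) [T, Q6 => N]. ⇒ new: W, P3, N.
[2] (vi) [W, P3 => C9]. ⇒ new: C9.
[3] (i) [C9, N => L4]. ⇒ new: L4.
[4] (v) [L4 => R3]. ⇒ new: R3.
[5] (vii) [R3 => K]. ⇒ new: K.
Fixed point reached. E8 is concluded only by (iii); (iii) needs J (never derived).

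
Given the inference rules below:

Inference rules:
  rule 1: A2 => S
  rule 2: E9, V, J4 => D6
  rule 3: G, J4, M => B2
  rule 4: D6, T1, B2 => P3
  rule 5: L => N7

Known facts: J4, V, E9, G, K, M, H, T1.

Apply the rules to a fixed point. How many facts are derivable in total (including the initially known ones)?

11

Round 1 — rule 2, rule 3, derive D6, B2.
Round 2 — rule 4, derive P3.
Closure: {B2, D6, E9, G, H, J4, K, M, P3, T1, V} — 11 facts.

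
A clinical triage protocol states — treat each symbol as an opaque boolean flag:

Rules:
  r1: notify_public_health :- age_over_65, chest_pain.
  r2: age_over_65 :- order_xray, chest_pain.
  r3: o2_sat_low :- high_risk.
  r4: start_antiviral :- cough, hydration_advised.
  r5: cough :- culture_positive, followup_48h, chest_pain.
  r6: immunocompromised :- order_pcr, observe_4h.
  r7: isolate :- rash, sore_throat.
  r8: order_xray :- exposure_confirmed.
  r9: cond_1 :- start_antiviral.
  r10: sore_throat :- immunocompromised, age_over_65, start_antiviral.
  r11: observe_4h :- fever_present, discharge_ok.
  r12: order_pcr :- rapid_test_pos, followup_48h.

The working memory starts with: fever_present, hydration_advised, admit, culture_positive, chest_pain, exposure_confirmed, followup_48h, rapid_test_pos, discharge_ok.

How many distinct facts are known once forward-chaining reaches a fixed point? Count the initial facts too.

19

[1] r5 [cough :- culture_positive, followup_48h, chest_pain.]; r8 [order_xray :- exposure_confirmed.]; r11 [observe_4h :- fever_present, discharge_ok.]; r12 [order_pcr :- rapid_test_pos, followup_48h.]. ⇒ new: cough, order_xray, observe_4h, order_pcr.
[2] r2 [age_over_65 :- order_xray, chest_pain.]; r4 [start_antiviral :- cough, hydration_advised.]; r6 [immunocompromised :- order_pcr, observe_4h.]. ⇒ new: age_over_65, start_antiviral, immunocompromised.
[3] r1 [notify_public_health :- age_over_65, chest_pain.]; r9 [cond_1 :- start_antiviral.]; r10 [sore_throat :- immunocompromised, age_over_65, start_antiviral.]. ⇒ new: notify_public_health, cond_1, sore_throat.
Closure: {admit, age_over_65, chest_pain, cond_1, cough, culture_positive, discharge_ok, exposure_confirmed, fever_present, followup_48h, hydration_advised, immunocompromised, notify_public_health, observe_4h, order_pcr, order_xray, rapid_test_pos, sore_throat, start_antiviral} — 19 facts.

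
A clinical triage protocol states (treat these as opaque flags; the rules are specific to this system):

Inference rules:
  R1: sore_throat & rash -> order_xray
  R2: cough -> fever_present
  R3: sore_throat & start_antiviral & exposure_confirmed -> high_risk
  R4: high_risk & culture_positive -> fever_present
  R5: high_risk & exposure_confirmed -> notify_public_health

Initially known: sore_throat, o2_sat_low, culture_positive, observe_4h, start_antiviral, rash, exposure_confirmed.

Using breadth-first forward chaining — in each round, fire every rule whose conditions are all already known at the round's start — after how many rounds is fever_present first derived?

[1] R1 [sore_throat & rash -> order_xray]; R3 [sore_throat & start_antiviral & exposure_confirmed -> high_risk]. ⇒ new: order_xray, high_risk.
[2] R4 [high_risk & culture_positive -> fever_present]; R5 [high_risk & exposure_confirmed -> notify_public_health]. ⇒ new: fever_present, notify_public_health.
fever_present first appears in round 2.

2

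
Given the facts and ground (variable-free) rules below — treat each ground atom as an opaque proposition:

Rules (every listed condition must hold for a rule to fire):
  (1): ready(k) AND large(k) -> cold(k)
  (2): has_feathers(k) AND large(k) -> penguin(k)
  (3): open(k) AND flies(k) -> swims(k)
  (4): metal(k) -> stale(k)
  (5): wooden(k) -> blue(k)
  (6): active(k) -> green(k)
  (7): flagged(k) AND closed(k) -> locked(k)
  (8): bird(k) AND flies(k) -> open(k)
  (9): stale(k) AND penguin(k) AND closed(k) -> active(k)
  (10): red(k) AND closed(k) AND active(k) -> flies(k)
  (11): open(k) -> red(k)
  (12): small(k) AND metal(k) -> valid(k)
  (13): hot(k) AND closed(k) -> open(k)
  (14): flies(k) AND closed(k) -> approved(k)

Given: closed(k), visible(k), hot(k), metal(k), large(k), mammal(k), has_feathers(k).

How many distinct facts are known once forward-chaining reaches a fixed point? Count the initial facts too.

Round 1 fires (2), (4), (13), giving penguin(k), stale(k), open(k).
Round 2 fires (9), (11), giving active(k), red(k).
Round 3 fires (6), (10), giving green(k), flies(k).
Round 4 fires (3), (14), giving swims(k), approved(k).
Closure: {active(k), approved(k), closed(k), flies(k), green(k), has_feathers(k), hot(k), large(k), mammal(k), metal(k), open(k), penguin(k), red(k), stale(k), swims(k), visible(k)} — 16 facts.

16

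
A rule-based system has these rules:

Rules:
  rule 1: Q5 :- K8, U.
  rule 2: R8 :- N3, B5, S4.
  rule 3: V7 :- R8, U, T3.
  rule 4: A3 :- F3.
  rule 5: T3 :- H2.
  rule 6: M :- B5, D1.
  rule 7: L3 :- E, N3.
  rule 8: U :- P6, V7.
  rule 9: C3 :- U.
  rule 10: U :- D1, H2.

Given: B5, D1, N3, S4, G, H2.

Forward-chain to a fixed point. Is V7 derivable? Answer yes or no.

yes

Round 1: rule 2 [R8 :- N3, B5, S4.]; rule 5 [T3 :- H2.]; rule 6 [M :- B5, D1.]; rule 10 [U :- D1, H2.]. New: R8, T3, M, U.
Round 2: rule 3 [V7 :- R8, U, T3.]; rule 9 [C3 :- U.]. New: V7, C3.
V7 appears in round 2, so it is derivable.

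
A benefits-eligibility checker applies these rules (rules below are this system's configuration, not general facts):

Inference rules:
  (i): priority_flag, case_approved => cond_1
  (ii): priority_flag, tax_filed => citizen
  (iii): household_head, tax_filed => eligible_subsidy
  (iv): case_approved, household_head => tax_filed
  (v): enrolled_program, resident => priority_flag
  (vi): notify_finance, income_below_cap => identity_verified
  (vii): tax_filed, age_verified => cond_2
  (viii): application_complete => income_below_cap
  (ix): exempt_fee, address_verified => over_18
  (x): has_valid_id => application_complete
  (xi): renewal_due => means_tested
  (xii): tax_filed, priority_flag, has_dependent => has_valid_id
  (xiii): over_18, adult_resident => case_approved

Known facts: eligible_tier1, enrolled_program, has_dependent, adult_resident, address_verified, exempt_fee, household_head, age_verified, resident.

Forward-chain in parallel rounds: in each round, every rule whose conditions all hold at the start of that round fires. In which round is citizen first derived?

4

Round 1: (v) [enrolled_program, resident => priority_flag]; (ix) [exempt_fee, address_verified => over_18]. Adds priority_flag, over_18.
Round 2: (xiii) [over_18, adult_resident => case_approved]. Adds case_approved.
Round 3: (i) [priority_flag, case_approved => cond_1]; (iv) [case_approved, household_head => tax_filed]. Adds cond_1, tax_filed.
Round 4: (ii) [priority_flag, tax_filed => citizen]; (iii) [household_head, tax_filed => eligible_subsidy]; (vii) [tax_filed, age_verified => cond_2]; (xii) [tax_filed, priority_flag, has_dependent => has_valid_id]. Adds citizen, eligible_subsidy, cond_2, has_valid_id.
citizen first appears in round 4.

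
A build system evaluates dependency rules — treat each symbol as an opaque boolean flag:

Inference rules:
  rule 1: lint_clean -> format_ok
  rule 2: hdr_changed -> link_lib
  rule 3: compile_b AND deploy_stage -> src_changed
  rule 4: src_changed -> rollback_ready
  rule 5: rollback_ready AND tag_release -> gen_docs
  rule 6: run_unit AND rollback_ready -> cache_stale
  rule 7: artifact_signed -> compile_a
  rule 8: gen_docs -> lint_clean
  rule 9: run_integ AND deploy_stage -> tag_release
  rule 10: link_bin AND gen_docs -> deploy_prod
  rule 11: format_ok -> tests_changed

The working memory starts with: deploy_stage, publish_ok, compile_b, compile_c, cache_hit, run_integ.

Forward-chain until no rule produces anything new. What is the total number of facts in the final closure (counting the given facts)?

13

Round 1: rule 3 [compile_b AND deploy_stage -> src_changed]; rule 9 [run_integ AND deploy_stage -> tag_release]. New: src_changed, tag_release.
Round 2: rule 4 [src_changed -> rollback_ready]. New: rollback_ready.
Round 3: rule 5 [rollback_ready AND tag_release -> gen_docs]. New: gen_docs.
Round 4: rule 8 [gen_docs -> lint_clean]. New: lint_clean.
Round 5: rule 1 [lint_clean -> format_ok]. New: format_ok.
Round 6: rule 11 [format_ok -> tests_changed]. New: tests_changed.
Closure: {cache_hit, compile_b, compile_c, deploy_stage, format_ok, gen_docs, lint_clean, publish_ok, rollback_ready, run_integ, src_changed, tag_release, tests_changed} — 13 facts.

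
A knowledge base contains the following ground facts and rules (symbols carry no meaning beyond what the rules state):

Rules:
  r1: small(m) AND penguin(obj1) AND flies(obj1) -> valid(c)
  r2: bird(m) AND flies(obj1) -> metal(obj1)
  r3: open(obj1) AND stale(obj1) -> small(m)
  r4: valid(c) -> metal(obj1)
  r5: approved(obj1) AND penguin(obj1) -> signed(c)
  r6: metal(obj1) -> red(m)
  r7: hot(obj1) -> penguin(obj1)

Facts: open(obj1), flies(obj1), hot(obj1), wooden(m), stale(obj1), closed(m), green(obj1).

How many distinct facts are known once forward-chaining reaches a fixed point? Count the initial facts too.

Round 1 fires r3, r7, giving small(m), penguin(obj1).
Round 2 fires r1, giving valid(c).
Round 3 fires r4, giving metal(obj1).
Round 4 fires r6, giving red(m).
Closure: {closed(m), flies(obj1), green(obj1), hot(obj1), metal(obj1), open(obj1), penguin(obj1), red(m), small(m), stale(obj1), valid(c), wooden(m)} — 12 facts.

12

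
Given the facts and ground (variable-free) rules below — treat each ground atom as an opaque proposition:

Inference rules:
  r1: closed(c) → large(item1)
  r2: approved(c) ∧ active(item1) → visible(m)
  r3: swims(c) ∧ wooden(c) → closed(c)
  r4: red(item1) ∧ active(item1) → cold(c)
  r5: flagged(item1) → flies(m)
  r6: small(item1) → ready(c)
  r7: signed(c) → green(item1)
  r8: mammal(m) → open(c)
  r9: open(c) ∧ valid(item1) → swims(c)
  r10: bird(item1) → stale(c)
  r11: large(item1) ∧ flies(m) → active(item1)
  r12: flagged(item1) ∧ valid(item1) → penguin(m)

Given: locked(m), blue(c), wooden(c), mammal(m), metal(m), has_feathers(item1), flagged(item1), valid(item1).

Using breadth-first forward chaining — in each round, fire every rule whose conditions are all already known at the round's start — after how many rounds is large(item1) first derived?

4

Round 1: r5 [flagged(item1) → flies(m)]; r8 [mammal(m) → open(c)]; r12 [flagged(item1) ∧ valid(item1) → penguin(m)]. New: flies(m), open(c), penguin(m).
Round 2: r9 [open(c) ∧ valid(item1) → swims(c)]. New: swims(c).
Round 3: r3 [swims(c) ∧ wooden(c) → closed(c)]. New: closed(c).
Round 4: r1 [closed(c) → large(item1)]. New: large(item1).
large(item1) first appears in round 4.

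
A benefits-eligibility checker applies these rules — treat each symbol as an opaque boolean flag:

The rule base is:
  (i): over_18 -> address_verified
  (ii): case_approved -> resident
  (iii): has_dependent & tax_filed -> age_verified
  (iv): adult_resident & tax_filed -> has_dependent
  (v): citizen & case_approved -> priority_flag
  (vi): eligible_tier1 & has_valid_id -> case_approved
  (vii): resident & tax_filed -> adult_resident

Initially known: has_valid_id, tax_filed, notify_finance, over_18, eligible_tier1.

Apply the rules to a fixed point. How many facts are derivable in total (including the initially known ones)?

11

Round 1: (i) [over_18 -> address_verified]; (vi) [eligible_tier1 & has_valid_id -> case_approved]. Adds address_verified, case_approved.
Round 2: (ii) [case_approved -> resident]. Adds resident.
Round 3: (vii) [resident & tax_filed -> adult_resident]. Adds adult_resident.
Round 4: (iv) [adult_resident & tax_filed -> has_dependent]. Adds has_dependent.
Round 5: (iii) [has_dependent & tax_filed -> age_verified]. Adds age_verified.
Closure: {address_verified, adult_resident, age_verified, case_approved, eligible_tier1, has_dependent, has_valid_id, notify_finance, over_18, resident, tax_filed} — 11 facts.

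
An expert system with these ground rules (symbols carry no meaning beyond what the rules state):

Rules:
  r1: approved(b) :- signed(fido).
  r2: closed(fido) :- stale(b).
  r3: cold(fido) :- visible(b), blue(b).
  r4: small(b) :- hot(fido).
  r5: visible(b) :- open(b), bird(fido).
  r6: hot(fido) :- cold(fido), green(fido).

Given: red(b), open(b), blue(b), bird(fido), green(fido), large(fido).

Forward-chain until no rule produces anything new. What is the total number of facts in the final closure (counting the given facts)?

10

Round 1 — r5, derive visible(b).
Round 2 — r3, derive cold(fido).
Round 3 — r6, derive hot(fido).
Round 4 — r4, derive small(b).
Closure: {bird(fido), blue(b), cold(fido), green(fido), hot(fido), large(fido), open(b), red(b), small(b), visible(b)} — 10 facts.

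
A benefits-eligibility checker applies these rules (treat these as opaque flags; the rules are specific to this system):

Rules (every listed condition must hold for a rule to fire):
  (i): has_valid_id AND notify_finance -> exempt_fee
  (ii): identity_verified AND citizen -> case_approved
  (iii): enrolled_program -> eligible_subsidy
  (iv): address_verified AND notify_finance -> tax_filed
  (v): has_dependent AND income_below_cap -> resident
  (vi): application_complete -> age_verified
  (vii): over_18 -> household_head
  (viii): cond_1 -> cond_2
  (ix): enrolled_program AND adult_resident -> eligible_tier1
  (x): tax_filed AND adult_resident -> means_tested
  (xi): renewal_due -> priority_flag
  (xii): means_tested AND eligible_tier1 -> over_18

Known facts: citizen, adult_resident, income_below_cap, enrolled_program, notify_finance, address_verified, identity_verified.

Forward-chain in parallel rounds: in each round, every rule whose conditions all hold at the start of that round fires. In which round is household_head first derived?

Round 1: (ii) [identity_verified AND citizen -> case_approved]; (iii) [enrolled_program -> eligible_subsidy]; (iv) [address_verified AND notify_finance -> tax_filed]; (ix) [enrolled_program AND adult_resident -> eligible_tier1]. New: case_approved, eligible_subsidy, tax_filed, eligible_tier1.
Round 2: (x) [tax_filed AND adult_resident -> means_tested]. New: means_tested.
Round 3: (xii) [means_tested AND eligible_tier1 -> over_18]. New: over_18.
Round 4: (vii) [over_18 -> household_head]. New: household_head.
household_head first appears in round 4.

4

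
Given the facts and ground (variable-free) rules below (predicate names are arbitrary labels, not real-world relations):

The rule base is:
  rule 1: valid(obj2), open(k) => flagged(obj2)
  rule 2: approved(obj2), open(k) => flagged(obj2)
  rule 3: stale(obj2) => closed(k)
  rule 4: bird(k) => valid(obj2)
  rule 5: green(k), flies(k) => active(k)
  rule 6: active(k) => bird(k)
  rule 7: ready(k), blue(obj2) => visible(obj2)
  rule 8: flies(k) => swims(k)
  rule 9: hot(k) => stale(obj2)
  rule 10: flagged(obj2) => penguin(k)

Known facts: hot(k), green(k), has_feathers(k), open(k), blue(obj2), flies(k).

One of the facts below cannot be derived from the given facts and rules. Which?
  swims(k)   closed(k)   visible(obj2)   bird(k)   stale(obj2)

visible(obj2)

[1] rule 5 [green(k), flies(k) => active(k)]; rule 8 [flies(k) => swims(k)]; rule 9 [hot(k) => stale(obj2)]. ⇒ new: active(k), swims(k), stale(obj2).
[2] rule 3 [stale(obj2) => closed(k)]; rule 6 [active(k) => bird(k)]. ⇒ new: closed(k), bird(k).
[3] rule 4 [bird(k) => valid(obj2)]. ⇒ new: valid(obj2).
[4] rule 1 [valid(obj2), open(k) => flagged(obj2)]. ⇒ new: flagged(obj2).
[5] rule 10 [flagged(obj2) => penguin(k)]. ⇒ new: penguin(k).
Derived: stale(obj2) (round 1), bird(k) (round 2), swims(k) (round 1), closed(k) (round 2). visible(obj2) never appears in any round.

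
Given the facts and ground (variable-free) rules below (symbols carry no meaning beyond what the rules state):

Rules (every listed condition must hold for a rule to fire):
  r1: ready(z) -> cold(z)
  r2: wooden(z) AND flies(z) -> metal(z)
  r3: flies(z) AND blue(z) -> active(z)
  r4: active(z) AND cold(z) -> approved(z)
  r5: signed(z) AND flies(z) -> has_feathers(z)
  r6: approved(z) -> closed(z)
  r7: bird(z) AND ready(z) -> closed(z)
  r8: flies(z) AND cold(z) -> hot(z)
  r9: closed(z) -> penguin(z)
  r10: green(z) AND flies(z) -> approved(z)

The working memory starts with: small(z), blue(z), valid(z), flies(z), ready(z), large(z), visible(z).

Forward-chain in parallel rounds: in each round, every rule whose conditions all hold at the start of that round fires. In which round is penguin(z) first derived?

4

Round 1: r1 [ready(z) -> cold(z)]; r3 [flies(z) AND blue(z) -> active(z)]. Adds cold(z), active(z).
Round 2: r4 [active(z) AND cold(z) -> approved(z)]; r8 [flies(z) AND cold(z) -> hot(z)]. Adds approved(z), hot(z).
Round 3: r6 [approved(z) -> closed(z)]. Adds closed(z).
Round 4: r9 [closed(z) -> penguin(z)]. Adds penguin(z).
penguin(z) first appears in round 4.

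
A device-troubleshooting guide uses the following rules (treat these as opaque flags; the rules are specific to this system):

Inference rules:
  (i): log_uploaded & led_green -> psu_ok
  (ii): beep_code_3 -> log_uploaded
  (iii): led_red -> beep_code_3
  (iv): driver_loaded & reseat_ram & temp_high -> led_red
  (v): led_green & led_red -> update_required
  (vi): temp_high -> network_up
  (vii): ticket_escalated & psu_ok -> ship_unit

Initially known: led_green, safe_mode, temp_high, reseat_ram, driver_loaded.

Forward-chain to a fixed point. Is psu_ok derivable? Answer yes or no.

Round 1: (iv) [driver_loaded & reseat_ram & temp_high -> led_red]; (vi) [temp_high -> network_up]. Adds led_red, network_up.
Round 2: (iii) [led_red -> beep_code_3]; (v) [led_green & led_red -> update_required]. Adds beep_code_3, update_required.
Round 3: (ii) [beep_code_3 -> log_uploaded]. Adds log_uploaded.
Round 4: (i) [log_uploaded & led_green -> psu_ok]. Adds psu_ok.
psu_ok appears in round 4, so it is derivable.

yes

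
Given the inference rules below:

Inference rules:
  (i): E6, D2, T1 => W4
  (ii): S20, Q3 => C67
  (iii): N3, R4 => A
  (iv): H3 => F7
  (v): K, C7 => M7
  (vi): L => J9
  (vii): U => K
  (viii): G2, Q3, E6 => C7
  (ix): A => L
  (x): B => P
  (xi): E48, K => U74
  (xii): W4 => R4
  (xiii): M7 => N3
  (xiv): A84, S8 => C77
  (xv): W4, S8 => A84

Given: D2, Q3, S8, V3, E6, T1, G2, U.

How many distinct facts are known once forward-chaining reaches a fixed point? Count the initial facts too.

Round 1 fires (i), (vii), (viii), giving W4, K, C7.
Round 2 fires (v), (xii), (xv), giving M7, R4, A84.
Round 3 fires (xiii), (xiv), giving N3, C77.
Round 4 fires (iii), giving A.
Round 5 fires (ix), giving L.
Round 6 fires (vi), giving J9.
Closure: {A, A84, C7, C77, D2, E6, G2, J9, K, L, M7, N3, Q3, R4, S8, T1, U, V3, W4} — 19 facts.

19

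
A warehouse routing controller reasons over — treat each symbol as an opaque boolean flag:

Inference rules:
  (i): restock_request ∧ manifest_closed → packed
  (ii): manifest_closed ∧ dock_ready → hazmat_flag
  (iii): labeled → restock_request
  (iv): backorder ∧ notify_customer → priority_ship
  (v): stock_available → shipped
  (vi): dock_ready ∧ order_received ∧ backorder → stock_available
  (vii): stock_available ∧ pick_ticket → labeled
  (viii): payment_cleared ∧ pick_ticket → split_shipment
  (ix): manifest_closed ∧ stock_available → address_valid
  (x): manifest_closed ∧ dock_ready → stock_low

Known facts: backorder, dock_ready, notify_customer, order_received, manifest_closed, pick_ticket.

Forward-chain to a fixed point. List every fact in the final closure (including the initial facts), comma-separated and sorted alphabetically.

[1] (ii) [manifest_closed ∧ dock_ready → hazmat_flag]; (iv) [backorder ∧ notify_customer → priority_ship]; (vi) [dock_ready ∧ order_received ∧ backorder → stock_available]; (x) [manifest_closed ∧ dock_ready → stock_low]. ⇒ new: hazmat_flag, priority_ship, stock_available, stock_low.
[2] (v) [stock_available → shipped]; (vii) [stock_available ∧ pick_ticket → labeled]; (ix) [manifest_closed ∧ stock_available → address_valid]. ⇒ new: shipped, labeled, address_valid.
[3] (iii) [labeled → restock_request]. ⇒ new: restock_request.
[4] (i) [restock_request ∧ manifest_closed → packed]. ⇒ new: packed.

address_valid, backorder, dock_ready, hazmat_flag, labeled, manifest_closed, notify_customer, order_received, packed, pick_ticket, priority_ship, restock_request, shipped, stock_available, stock_low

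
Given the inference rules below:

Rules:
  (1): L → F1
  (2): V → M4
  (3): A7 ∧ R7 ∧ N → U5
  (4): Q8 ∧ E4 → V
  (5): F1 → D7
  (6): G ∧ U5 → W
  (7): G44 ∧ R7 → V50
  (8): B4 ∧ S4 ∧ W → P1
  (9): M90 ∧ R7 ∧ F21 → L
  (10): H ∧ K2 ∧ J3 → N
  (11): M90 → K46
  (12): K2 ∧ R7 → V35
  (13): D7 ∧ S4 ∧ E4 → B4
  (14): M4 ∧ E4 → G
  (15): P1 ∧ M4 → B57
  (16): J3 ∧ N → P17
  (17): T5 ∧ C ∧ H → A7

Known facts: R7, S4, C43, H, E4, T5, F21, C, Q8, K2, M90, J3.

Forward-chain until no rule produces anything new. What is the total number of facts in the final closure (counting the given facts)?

28

Round 1: (4) [Q8 ∧ E4 → V]; (9) [M90 ∧ R7 ∧ F21 → L]; (10) [H ∧ K2 ∧ J3 → N]; (11) [M90 → K46]; (12) [K2 ∧ R7 → V35]; (17) [T5 ∧ C ∧ H → A7]. Adds V, L, N, K46, V35, A7.
Round 2: (1) [L → F1]; (2) [V → M4]; (3) [A7 ∧ R7 ∧ N → U5]; (16) [J3 ∧ N → P17]. Adds F1, M4, U5, P17.
Round 3: (5) [F1 → D7]; (14) [M4 ∧ E4 → G]. Adds D7, G.
Round 4: (6) [G ∧ U5 → W]; (13) [D7 ∧ S4 ∧ E4 → B4]. Adds W, B4.
Round 5: (8) [B4 ∧ S4 ∧ W → P1]. Adds P1.
Round 6: (15) [P1 ∧ M4 → B57]. Adds B57.
Closure: {A7, B4, B57, C, C43, D7, E4, F1, F21, G, H, J3, K2, K46, L, M4, M90, N, P1, P17, Q8, R7, S4, T5, U5, V, V35, W} — 28 facts.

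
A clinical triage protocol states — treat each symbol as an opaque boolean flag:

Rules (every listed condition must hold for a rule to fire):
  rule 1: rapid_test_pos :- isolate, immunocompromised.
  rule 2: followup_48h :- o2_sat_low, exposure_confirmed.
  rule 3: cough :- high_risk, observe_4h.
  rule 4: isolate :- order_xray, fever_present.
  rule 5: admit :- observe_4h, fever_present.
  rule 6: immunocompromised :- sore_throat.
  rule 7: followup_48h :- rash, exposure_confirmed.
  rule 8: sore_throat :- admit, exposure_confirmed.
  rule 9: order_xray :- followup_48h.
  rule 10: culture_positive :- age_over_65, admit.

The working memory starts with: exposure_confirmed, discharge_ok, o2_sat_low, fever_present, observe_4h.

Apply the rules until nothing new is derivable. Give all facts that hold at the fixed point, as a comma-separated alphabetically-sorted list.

admit, discharge_ok, exposure_confirmed, fever_present, followup_48h, immunocompromised, isolate, o2_sat_low, observe_4h, order_xray, rapid_test_pos, sore_throat

[1] rule 2 [followup_48h :- o2_sat_low, exposure_confirmed.]; rule 5 [admit :- observe_4h, fever_present.]. ⇒ new: followup_48h, admit.
[2] rule 8 [sore_throat :- admit, exposure_confirmed.]; rule 9 [order_xray :- followup_48h.]. ⇒ new: sore_throat, order_xray.
[3] rule 4 [isolate :- order_xray, fever_present.]; rule 6 [immunocompromised :- sore_throat.]. ⇒ new: isolate, immunocompromised.
[4] rule 1 [rapid_test_pos :- isolate, immunocompromised.]. ⇒ new: rapid_test_pos.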